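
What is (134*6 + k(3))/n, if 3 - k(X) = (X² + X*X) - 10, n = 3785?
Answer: 799/3785 ≈ 0.21110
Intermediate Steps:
k(X) = 13 - 2*X² (k(X) = 3 - ((X² + X*X) - 10) = 3 - ((X² + X²) - 10) = 3 - (2*X² - 10) = 3 - (-10 + 2*X²) = 3 + (10 - 2*X²) = 13 - 2*X²)
(134*6 + k(3))/n = (134*6 + (13 - 2*3²))/3785 = (804 + (13 - 2*9))*(1/3785) = (804 + (13 - 18))*(1/3785) = (804 - 5)*(1/3785) = 799*(1/3785) = 799/3785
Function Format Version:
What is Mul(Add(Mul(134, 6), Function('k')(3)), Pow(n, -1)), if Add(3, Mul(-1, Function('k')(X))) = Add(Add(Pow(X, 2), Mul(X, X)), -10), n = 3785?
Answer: Rational(799, 3785) ≈ 0.21110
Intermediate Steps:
Function('k')(X) = Add(13, Mul(-2, Pow(X, 2))) (Function('k')(X) = Add(3, Mul(-1, Add(Add(Pow(X, 2), Mul(X, X)), -10))) = Add(3, Mul(-1, Add(Add(Pow(X, 2), Pow(X, 2)), -10))) = Add(3, Mul(-1, Add(Mul(2, Pow(X, 2)), -10))) = Add(3, Mul(-1, Add(-10, Mul(2, Pow(X, 2))))) = Add(3, Add(10, Mul(-2, Pow(X, 2)))) = Add(13, Mul(-2, Pow(X, 2))))
Mul(Add(Mul(134, 6), Function('k')(3)), Pow(n, -1)) = Mul(Add(Mul(134, 6), Add(13, Mul(-2, Pow(3, 2)))), Pow(3785, -1)) = Mul(Add(804, Add(13, Mul(-2, 9))), Rational(1, 3785)) = Mul(Add(804, Add(13, -18)), Rational(1, 3785)) = Mul(Add(804, -5), Rational(1, 3785)) = Mul(799, Rational(1, 3785)) = Rational(799, 3785)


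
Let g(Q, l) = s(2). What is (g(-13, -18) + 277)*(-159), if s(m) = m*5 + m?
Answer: -45951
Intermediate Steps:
s(m) = 6*m (s(m) = 5*m + m = 6*m)
g(Q, l) = 12 (g(Q, l) = 6*2 = 12)
(g(-13, -18) + 277)*(-159) = (12 + 277)*(-159) = 289*(-159) = -45951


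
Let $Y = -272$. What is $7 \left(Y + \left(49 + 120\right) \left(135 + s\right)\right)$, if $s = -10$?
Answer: $145971$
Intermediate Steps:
$7 \left(Y + \left(49 + 120\right) \left(135 + s\right)\right) = 7 \left(-272 + \left(49 + 120\right) \left(135 - 10\right)\right) = 7 \left(-272 + 169 \cdot 125\right) = 7 \left(-272 + 21125\right) = 7 \cdot 20853 = 145971$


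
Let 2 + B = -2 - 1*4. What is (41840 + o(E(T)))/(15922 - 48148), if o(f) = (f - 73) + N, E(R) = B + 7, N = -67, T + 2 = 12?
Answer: -41699/32226 ≈ -1.2940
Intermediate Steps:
B = -8 (B = -2 + (-2 - 1*4) = -2 + (-2 - 4) = -2 - 6 = -8)
T = 10 (T = -2 + 12 = 10)
E(R) = -1 (E(R) = -8 + 7 = -1)
o(f) = -140 + f (o(f) = (f - 73) - 67 = (-73 + f) - 67 = -140 + f)
(41840 + o(E(T)))/(15922 - 48148) = (41840 + (-140 - 1))/(15922 - 48148) = (41840 - 141)/(-32226) = 41699*(-1/32226) = -41699/32226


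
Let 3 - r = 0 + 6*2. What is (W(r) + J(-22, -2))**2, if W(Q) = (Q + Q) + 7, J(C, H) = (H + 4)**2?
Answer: 49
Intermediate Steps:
r = -9 (r = 3 - (0 + 6*2) = 3 - (0 + 12) = 3 - 1*12 = 3 - 12 = -9)
J(C, H) = (4 + H)**2
W(Q) = 7 + 2*Q (W(Q) = 2*Q + 7 = 7 + 2*Q)
(W(r) + J(-22, -2))**2 = ((7 + 2*(-9)) + (4 - 2)**2)**2 = ((7 - 18) + 2**2)**2 = (-11 + 4)**2 = (-7)**2 = 49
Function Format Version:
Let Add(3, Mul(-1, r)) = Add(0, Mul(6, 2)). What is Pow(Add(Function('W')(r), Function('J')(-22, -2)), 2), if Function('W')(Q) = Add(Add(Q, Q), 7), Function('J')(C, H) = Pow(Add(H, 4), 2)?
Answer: 49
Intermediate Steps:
r = -9 (r = Add(3, Mul(-1, Add(0, Mul(6, 2)))) = Add(3, Mul(-1, Add(0, 12))) = Add(3, Mul(-1, 12)) = Add(3, -12) = -9)
Function('J')(C, H) = Pow(Add(4, H), 2)
Function('W')(Q) = Add(7, Mul(2, Q)) (Function('W')(Q) = Add(Mul(2, Q), 7) = Add(7, Mul(2, Q)))
Pow(Add(Function('W')(r), Function('J')(-22, -2)), 2) = Pow(Add(Add(7, Mul(2, -9)), Pow(Add(4, -2), 2)), 2) = Pow(Add(Add(7, -18), Pow(2, 2)), 2) = Pow(Add(-11, 4), 2) = Pow(-7, 2) = 49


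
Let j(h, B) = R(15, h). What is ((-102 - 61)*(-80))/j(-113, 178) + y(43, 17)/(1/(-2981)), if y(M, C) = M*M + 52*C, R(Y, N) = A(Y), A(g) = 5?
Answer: -8144465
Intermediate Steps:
R(Y, N) = 5
y(M, C) = M**2 + 52*C
j(h, B) = 5
((-102 - 61)*(-80))/j(-113, 178) + y(43, 17)/(1/(-2981)) = ((-102 - 61)*(-80))/5 + (43**2 + 52*17)/(1/(-2981)) = -163*(-80)*(1/5) + (1849 + 884)/(-1/2981) = 13040*(1/5) + 2733*(-2981) = 2608 - 8147073 = -8144465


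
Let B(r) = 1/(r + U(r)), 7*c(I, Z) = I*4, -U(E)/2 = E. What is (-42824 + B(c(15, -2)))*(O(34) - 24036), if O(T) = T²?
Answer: 2939447368/3 ≈ 9.7982e+8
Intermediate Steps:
U(E) = -2*E
c(I, Z) = 4*I/7 (c(I, Z) = (I*4)/7 = (4*I)/7 = 4*I/7)
B(r) = -1/r (B(r) = 1/(r - 2*r) = 1/(-r) = -1/r)
(-42824 + B(c(15, -2)))*(O(34) - 24036) = (-42824 - 1/((4/7)*15))*(34² - 24036) = (-42824 - 1/60/7)*(1156 - 24036) = (-42824 - 1*7/60)*(-22880) = (-42824 - 7/60)*(-22880) = -2569447/60*(-22880) = 2939447368/3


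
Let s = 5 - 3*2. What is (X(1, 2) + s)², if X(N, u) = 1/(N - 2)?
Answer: 4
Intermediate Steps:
X(N, u) = 1/(-2 + N)
s = -1 (s = 5 - 6 = -1)
(X(1, 2) + s)² = (1/(-2 + 1) - 1)² = (1/(-1) - 1)² = (-1 - 1)² = (-2)² = 4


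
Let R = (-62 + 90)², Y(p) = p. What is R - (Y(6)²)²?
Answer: -512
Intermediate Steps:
R = 784 (R = 28² = 784)
R - (Y(6)²)² = 784 - (6²)² = 784 - 1*36² = 784 - 1*1296 = 784 - 1296 = -512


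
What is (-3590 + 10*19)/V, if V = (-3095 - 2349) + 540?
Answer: 425/613 ≈ 0.69331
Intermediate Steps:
V = -4904 (V = -5444 + 540 = -4904)
(-3590 + 10*19)/V = (-3590 + 10*19)/(-4904) = (-3590 + 190)*(-1/4904) = -3400*(-1/4904) = 425/613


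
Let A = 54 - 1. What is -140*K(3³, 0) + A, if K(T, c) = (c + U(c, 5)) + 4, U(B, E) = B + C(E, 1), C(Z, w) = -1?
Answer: -367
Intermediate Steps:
U(B, E) = -1 + B (U(B, E) = B - 1 = -1 + B)
K(T, c) = 3 + 2*c (K(T, c) = (c + (-1 + c)) + 4 = (-1 + 2*c) + 4 = 3 + 2*c)
A = 53
-140*K(3³, 0) + A = -140*(3 + 2*0) + 53 = -140*(3 + 0) + 53 = -140*3 + 53 = -420 + 53 = -367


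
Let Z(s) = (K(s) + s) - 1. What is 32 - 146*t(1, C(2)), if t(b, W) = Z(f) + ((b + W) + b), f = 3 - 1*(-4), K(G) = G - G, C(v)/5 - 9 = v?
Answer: -9166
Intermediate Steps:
C(v) = 45 + 5*v
K(G) = 0
f = 7 (f = 3 + 4 = 7)
Z(s) = -1 + s (Z(s) = (0 + s) - 1 = s - 1 = -1 + s)
t(b, W) = 6 + W + 2*b (t(b, W) = (-1 + 7) + ((b + W) + b) = 6 + ((W + b) + b) = 6 + (W + 2*b) = 6 + W + 2*b)
32 - 146*t(1, C(2)) = 32 - 146*(6 + (45 + 5*2) + 2*1) = 32 - 146*(6 + (45 + 10) + 2) = 32 - 146*(6 + 55 + 2) = 32 - 146*63 = 32 - 9198 = -9166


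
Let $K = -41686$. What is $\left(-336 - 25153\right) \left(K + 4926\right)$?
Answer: $936975640$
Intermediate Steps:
$\left(-336 - 25153\right) \left(K + 4926\right) = \left(-336 - 25153\right) \left(-41686 + 4926\right) = \left(-25489\right) \left(-36760\right) = 936975640$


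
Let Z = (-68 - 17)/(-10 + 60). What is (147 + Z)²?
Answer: 2111209/100 ≈ 21112.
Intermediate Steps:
Z = -17/10 (Z = -85/50 = -85*1/50 = -17/10 ≈ -1.7000)
(147 + Z)² = (147 - 17/10)² = (1453/10)² = 2111209/100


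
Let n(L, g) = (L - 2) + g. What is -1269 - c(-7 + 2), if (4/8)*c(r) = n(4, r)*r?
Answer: -1299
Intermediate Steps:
n(L, g) = -2 + L + g (n(L, g) = (-2 + L) + g = -2 + L + g)
c(r) = 2*r*(2 + r) (c(r) = 2*((-2 + 4 + r)*r) = 2*((2 + r)*r) = 2*(r*(2 + r)) = 2*r*(2 + r))
-1269 - c(-7 + 2) = -1269 - 2*(-7 + 2)*(2 + (-7 + 2)) = -1269 - 2*(-5)*(2 - 5) = -1269 - 2*(-5)*(-3) = -1269 - 1*30 = -1269 - 30 = -1299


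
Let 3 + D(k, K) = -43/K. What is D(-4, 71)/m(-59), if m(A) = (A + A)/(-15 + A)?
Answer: -9472/4189 ≈ -2.2612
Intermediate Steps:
D(k, K) = -3 - 43/K
m(A) = 2*A/(-15 + A) (m(A) = (2*A)/(-15 + A) = 2*A/(-15 + A))
D(-4, 71)/m(-59) = (-3 - 43/71)/((2*(-59)/(-15 - 59))) = (-3 - 43*1/71)/((2*(-59)/(-74))) = (-3 - 43/71)/((2*(-59)*(-1/74))) = -256/(71*59/37) = -256/71*37/59 = -9472/4189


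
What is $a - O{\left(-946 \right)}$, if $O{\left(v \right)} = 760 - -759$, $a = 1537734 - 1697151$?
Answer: $-160936$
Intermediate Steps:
$a = -159417$
$O{\left(v \right)} = 1519$ ($O{\left(v \right)} = 760 + 759 = 1519$)
$a - O{\left(-946 \right)} = -159417 - 1519 = -160936$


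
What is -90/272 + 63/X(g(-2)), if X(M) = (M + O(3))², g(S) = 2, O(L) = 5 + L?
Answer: 1017/3400 ≈ 0.29912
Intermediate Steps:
X(M) = (8 + M)² (X(M) = (M + (5 + 3))² = (M + 8)² = (8 + M)²)
-90/272 + 63/X(g(-2)) = -90/272 + 63/((8 + 2)²) = -90*1/272 + 63/(10²) = -45/136 + 63/100 = 1017/3400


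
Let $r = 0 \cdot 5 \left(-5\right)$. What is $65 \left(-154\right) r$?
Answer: $0$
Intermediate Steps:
$r = 0$ ($r = 0 \left(-5\right) = 0$)
$65 \left(-154\right) r = 65 \left(-154\right) 0 = \left(-10010\right) 0 = 0$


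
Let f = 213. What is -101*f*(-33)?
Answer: 709929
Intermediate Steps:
-101*f*(-33) = -101*213*(-33) = -21513*(-33) = 709929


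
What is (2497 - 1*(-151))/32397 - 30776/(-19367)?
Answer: 1048333888/627432699 ≈ 1.6708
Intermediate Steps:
(2497 - 1*(-151))/32397 - 30776/(-19367) = (2497 + 151)*(1/32397) - 30776*(-1/19367) = 2648*(1/32397) + 30776/19367 = 2648/32397 + 30776/19367 = 1048333888/627432699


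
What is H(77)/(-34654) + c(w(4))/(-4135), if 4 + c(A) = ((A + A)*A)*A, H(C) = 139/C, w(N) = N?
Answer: -331451157/11033660330 ≈ -0.030040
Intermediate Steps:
c(A) = -4 + 2*A³ (c(A) = -4 + ((A + A)*A)*A = -4 + ((2*A)*A)*A = -4 + (2*A²)*A = -4 + 2*A³)
H(77)/(-34654) + c(w(4))/(-4135) = (139/77)/(-34654) + (-4 + 2*4³)/(-4135) = (139*(1/77))*(-1/34654) + (-4 + 2*64)*(-1/4135) = (139/77)*(-1/34654) + (-4 + 128)*(-1/4135) = -139/2668358 + 124*(-1/4135) = -139/2668358 - 124/4135 = -331451157/11033660330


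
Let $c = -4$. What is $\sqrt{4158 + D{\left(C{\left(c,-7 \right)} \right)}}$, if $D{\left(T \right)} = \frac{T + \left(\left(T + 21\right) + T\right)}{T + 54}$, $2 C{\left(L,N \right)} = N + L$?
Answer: $\frac{3 \sqrt{4347055}}{97} \approx 64.483$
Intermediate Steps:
$C{\left(L,N \right)} = \frac{L}{2} + \frac{N}{2}$ ($C{\left(L,N \right)} = \frac{N + L}{2} = \frac{L + N}{2} = \frac{L}{2} + \frac{N}{2}$)
$D{\left(T \right)} = \frac{21 + 3 T}{54 + T}$ ($D{\left(T \right)} = \frac{T + \left(\left(21 + T\right) + T\right)}{54 + T} = \frac{T + \left(21 + 2 T\right)}{54 + T} = \frac{21 + 3 T}{54 + T}$)
$\sqrt{4158 + D{\left(C{\left(c,-7 \right)} \right)}} = \sqrt{4158 + \frac{3 \left(7 + \left(\frac{1}{2} \left(-4\right) + \frac{1}{2} \left(-7\right)\right)\right)}{54 + \left(\frac{1}{2} \left(-4\right) + \frac{1}{2} \left(-7\right)\right)}} = \sqrt{4158 + \frac{3 \left(7 - \frac{11}{2}\right)}{54 - \frac{11}{2}}} = \sqrt{4158 + 3 \frac{1}{\frac{97}{2}} \cdot \frac{3}{2}} = \sqrt{4158 + 3 \cdot \frac{2}{97} \cdot \frac{3}{2}} = \sqrt{4158 + \frac{9}{97}} = \sqrt{\frac{403335}{97}} = \frac{3 \sqrt{4347055}}{97}$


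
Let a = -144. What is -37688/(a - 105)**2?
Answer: -37688/62001 ≈ -0.60786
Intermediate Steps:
-37688/(a - 105)**2 = -37688/(-144 - 105)**2 = -37688/((-249)**2) = -37688/62001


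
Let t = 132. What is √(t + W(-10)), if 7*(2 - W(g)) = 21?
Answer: √131 ≈ 11.446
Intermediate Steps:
W(g) = -1 (W(g) = 2 - ⅐*21 = 2 - 3 = -1)
√(t + W(-10)) = √(132 - 1) = √131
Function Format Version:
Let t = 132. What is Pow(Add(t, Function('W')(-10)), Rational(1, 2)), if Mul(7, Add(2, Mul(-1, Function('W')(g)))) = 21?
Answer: Pow(131, Rational(1, 2)) ≈ 11.446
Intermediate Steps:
Function('W')(g) = -1 (Function('W')(g) = Add(2, Mul(Rational(-1, 7), 21)) = Add(2, -3) = -1)
Pow(Add(t, Function('W')(-10)), Rational(1, 2)) = Pow(Add(132, -1), Rational(1, 2)) = Pow(131, Rational(1, 2))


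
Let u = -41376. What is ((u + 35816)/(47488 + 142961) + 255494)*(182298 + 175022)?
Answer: 17386680677620720/190449 ≈ 9.1293e+10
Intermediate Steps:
((u + 35816)/(47488 + 142961) + 255494)*(182298 + 175022) = ((-41376 + 35816)/(47488 + 142961) + 255494)*(182298 + 175022) = (-5560/190449 + 255494)*357320 = (48658571246/190449)*357320 = 17386680677620720/190449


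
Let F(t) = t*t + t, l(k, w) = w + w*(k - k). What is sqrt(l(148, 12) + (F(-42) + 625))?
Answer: sqrt(2359) ≈ 48.570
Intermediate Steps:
l(k, w) = w (l(k, w) = w + w*0 = w + 0 = w)
F(t) = t + t**2 (F(t) = t**2 + t = t + t**2)
sqrt(l(148, 12) + (F(-42) + 625)) = sqrt(12 + (-42*(1 - 42) + 625)) = sqrt(12 + (-42*(-41) + 625)) = sqrt(12 + (1722 + 625)) = sqrt(12 + 2347) = sqrt(2359)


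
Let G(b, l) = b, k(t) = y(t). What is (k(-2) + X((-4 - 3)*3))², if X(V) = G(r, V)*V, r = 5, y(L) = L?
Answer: 11449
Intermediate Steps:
k(t) = t
X(V) = 5*V
(k(-2) + X((-4 - 3)*3))² = (-2 + 5*((-4 - 3)*3))² = (-2 + 5*(-7*3))² = (-2 + 5*(-21))² = (-2 - 105)² = (-107)² = 11449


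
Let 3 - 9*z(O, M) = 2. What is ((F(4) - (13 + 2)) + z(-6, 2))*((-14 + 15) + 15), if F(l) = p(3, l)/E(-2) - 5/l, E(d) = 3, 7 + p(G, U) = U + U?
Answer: -2276/9 ≈ -252.89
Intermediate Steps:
p(G, U) = -7 + 2*U (p(G, U) = -7 + (U + U) = -7 + 2*U)
z(O, M) = ⅑ (z(O, M) = ⅓ - ⅑*2 = ⅓ - 2/9 = ⅑)
F(l) = -7/3 - 5/l + 2*l/3 (F(l) = (-7 + 2*l)/3 - 5/l = (-7 + 2*l)*(⅓) - 5/l = (-7/3 + 2*l/3) - 5/l = -7/3 - 5/l + 2*l/3)
((F(4) - (13 + 2)) + z(-6, 2))*((-14 + 15) + 15) = (((⅓)*(-15 + 4*(-7 + 2*4))/4 - (13 + 2)) + ⅑)*((-14 + 15) + 15) = (((⅓)*(¼)*(-15 + 4*(-7 + 8)) - 1*15) + ⅑)*(1 + 15) = (((⅓)*(¼)*(-15 + 4*1) - 15) + ⅑)*16 = (((⅓)*(¼)*(-15 + 4) - 15) + ⅑)*16 = (((⅓)*(¼)*(-11) - 15) + ⅑)*16 = ((-11/12 - 15) + ⅑)*16 = (-191/12 + ⅑)*16 = -569/36*16 = -2276/9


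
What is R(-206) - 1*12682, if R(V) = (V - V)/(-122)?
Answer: -12682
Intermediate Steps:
R(V) = 0 (R(V) = 0*(-1/122) = 0)
R(-206) - 1*12682 = 0 - 1*12682 = 0 - 12682 = -12682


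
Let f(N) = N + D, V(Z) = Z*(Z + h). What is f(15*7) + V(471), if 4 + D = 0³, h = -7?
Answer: 218645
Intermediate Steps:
V(Z) = Z*(-7 + Z) (V(Z) = Z*(Z - 7) = Z*(-7 + Z))
D = -4 (D = -4 + 0³ = -4 + 0 = -4)
f(N) = -4 + N (f(N) = N - 4 = -4 + N)
f(15*7) + V(471) = (-4 + 15*7) + 471*(-7 + 471) = (-4 + 105) + 471*464 = 101 + 218544 = 218645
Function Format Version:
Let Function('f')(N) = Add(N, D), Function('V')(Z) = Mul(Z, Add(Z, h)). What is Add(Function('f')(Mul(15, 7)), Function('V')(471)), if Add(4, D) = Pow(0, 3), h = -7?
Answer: 218645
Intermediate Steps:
Function('V')(Z) = Mul(Z, Add(-7, Z)) (Function('V')(Z) = Mul(Z, Add(Z, -7)) = Mul(Z, Add(-7, Z)))
D = -4 (D = Add(-4, Pow(0, 3)) = Add(-4, 0) = -4)
Function('f')(N) = Add(-4, N) (Function('f')(N) = Add(N, -4) = Add(-4, N))
Add(Function('f')(Mul(15, 7)), Function('V')(471)) = Add(Add(-4, Mul(15, 7)), Mul(471, Add(-7, 471))) = Add(Add(-4, 105), Mul(471, 464)) = Add(101, 218544) = 218645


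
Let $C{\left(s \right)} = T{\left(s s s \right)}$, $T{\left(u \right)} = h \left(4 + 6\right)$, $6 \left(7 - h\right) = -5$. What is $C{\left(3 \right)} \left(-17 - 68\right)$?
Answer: $- \frac{19975}{3} \approx -6658.3$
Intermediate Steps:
$h = \frac{47}{6}$ ($h = 7 - - \frac{5}{6} = 7 + \frac{5}{6} = \frac{47}{6} \approx 7.8333$)
$T{\left(u \right)} = \frac{235}{3}$ ($T{\left(u \right)} = \frac{47 \left(4 + 6\right)}{6} = \frac{47}{6} \cdot 10 = \frac{235}{3}$)
$C{\left(s \right)} = \frac{235}{3}$
$C{\left(3 \right)} \left(-17 - 68\right) = \frac{235 \left(-17 - 68\right)}{3} = \frac{235}{3} \left(-85\right) = - \frac{19975}{3}$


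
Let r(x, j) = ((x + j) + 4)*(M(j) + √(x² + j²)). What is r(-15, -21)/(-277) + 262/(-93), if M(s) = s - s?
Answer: -262/93 + 96*√74/277 ≈ 0.16411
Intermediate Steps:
M(s) = 0
r(x, j) = √(j² + x²)*(4 + j + x) (r(x, j) = ((x + j) + 4)*(0 + √(x² + j²)) = ((j + x) + 4)*(0 + √(j² + x²)) = (4 + j + x)*√(j² + x²) = √(j² + x²)*(4 + j + x))
r(-15, -21)/(-277) + 262/(-93) = (√((-21)² + (-15)²)*(4 - 21 - 15))/(-277) + 262/(-93) = (√(441 + 225)*(-32))*(-1/277) + 262*(-1/93) = (√666*(-32))*(-1/277) - 262/93 = ((3*√74)*(-32))*(-1/277) - 262/93 = -96*√74*(-1/277) - 262/93 = 96*√74/277 - 262/93 = -262/93 + 96*√74/277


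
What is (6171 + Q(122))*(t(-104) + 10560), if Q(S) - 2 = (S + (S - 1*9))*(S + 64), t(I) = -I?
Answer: 531952312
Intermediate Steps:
Q(S) = 2 + (-9 + 2*S)*(64 + S) (Q(S) = 2 + (S + (S - 1*9))*(S + 64) = 2 + (S + (S - 9))*(64 + S) = 2 + (S + (-9 + S))*(64 + S) = 2 + (-9 + 2*S)*(64 + S))
(6171 + Q(122))*(t(-104) + 10560) = (6171 + (-574 + 2*122² + 119*122))*(-1*(-104) + 10560) = (6171 + (-574 + 2*14884 + 14518))*(104 + 10560) = (6171 + (-574 + 29768 + 14518))*10664 = (6171 + 43712)*10664 = 49883*10664 = 531952312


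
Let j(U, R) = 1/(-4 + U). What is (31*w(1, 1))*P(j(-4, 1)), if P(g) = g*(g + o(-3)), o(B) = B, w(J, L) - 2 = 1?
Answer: 2325/64 ≈ 36.328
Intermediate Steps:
w(J, L) = 3 (w(J, L) = 2 + 1 = 3)
P(g) = g*(-3 + g) (P(g) = g*(g - 3) = g*(-3 + g))
(31*w(1, 1))*P(j(-4, 1)) = (31*3)*((-3 + 1/(-4 - 4))/(-4 - 4)) = 93*((-3 + 1/(-8))/(-8)) = 93*(-(-3 - 1/8)/8) = 93*(-1/8*(-25/8)) = 93*(25/64) = 2325/64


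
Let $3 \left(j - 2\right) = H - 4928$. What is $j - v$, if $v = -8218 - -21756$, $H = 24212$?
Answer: $-7108$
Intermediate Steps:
$j = 6430$ ($j = 2 + \frac{24212 - 4928}{3} = 2 + \frac{1}{3} \cdot 19284 = 2 + 6428 = 6430$)
$v = 13538$ ($v = -8218 + 21756 = 13538$)
$j - v = 6430 - 13538 = -7108$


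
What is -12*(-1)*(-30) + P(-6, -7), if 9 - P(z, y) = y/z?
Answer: -2113/6 ≈ -352.17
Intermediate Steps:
P(z, y) = 9 - y/z
-12*(-1)*(-30) + P(-6, -7) = -12*(-1)*(-30) + (9 - 1*(-7)/(-6)) = 12*(-30) + (9 - 1*(-7)*(-⅙)) = -360 + (9 - 7/6) = -360 + 47/6 = -2113/6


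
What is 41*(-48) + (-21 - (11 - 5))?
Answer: -1995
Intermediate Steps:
41*(-48) + (-21 - (11 - 5)) = -1968 + (-21 - 1*6) = -1968 + (-21 - 6) = -1968 - 27 = -1995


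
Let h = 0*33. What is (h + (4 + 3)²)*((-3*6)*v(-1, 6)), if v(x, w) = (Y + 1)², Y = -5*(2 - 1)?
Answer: -14112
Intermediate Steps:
Y = -5 (Y = -5*1 = -5)
v(x, w) = 16 (v(x, w) = (-5 + 1)² = (-4)² = 16)
h = 0
(h + (4 + 3)²)*((-3*6)*v(-1, 6)) = (0 + (4 + 3)²)*(-3*6*16) = (0 + 7²)*(-18*16) = (0 + 49)*(-288) = 49*(-288) = -14112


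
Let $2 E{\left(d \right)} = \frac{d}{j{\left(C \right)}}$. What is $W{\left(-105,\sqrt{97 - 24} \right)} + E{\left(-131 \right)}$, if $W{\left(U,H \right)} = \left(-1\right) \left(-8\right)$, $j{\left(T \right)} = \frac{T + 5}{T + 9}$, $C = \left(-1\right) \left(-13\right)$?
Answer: $- \frac{1297}{18} \approx -72.056$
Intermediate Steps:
$C = 13$
$j{\left(T \right)} = \frac{5 + T}{9 + T}$
$E{\left(d \right)} = \frac{11 d}{18}$ ($E{\left(d \right)} = \frac{d \frac{1}{\frac{1}{9 + 13} \left(5 + 13\right)}}{2} = \frac{d \frac{1}{\frac{1}{22} \cdot 18}}{2} = \frac{d \frac{1}{\frac{9}{11}}}{2} = \frac{d \frac{11}{9}}{2} = \frac{\frac{11}{9} d}{2} = \frac{11 d}{18}$)
$W{\left(U,H \right)} = 8$
$W{\left(-105,\sqrt{97 - 24} \right)} + E{\left(-131 \right)} = 8 + \frac{11}{18} \left(-131\right) = 8 - \frac{1441}{18} = - \frac{1297}{18}$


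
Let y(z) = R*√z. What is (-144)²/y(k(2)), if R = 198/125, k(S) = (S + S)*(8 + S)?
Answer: 7200*√10/11 ≈ 2069.9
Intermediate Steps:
k(S) = 2*S*(8 + S) (k(S) = (2*S)*(8 + S) = 2*S*(8 + S))
R = 198/125 (R = 198*(1/125) = 198/125 ≈ 1.5840)
y(z) = 198*√z/125
(-144)²/y(k(2)) = (-144)²/((198*√(2*2*(8 + 2))/125)) = 20736/((198*√(2*2*10)/125)) = 20736/((198*√40/125)) = 20736/((198*(2*√10)/125)) = 20736/((396*√10/125)) = 20736*(25*√10/792) = 7200*√10/11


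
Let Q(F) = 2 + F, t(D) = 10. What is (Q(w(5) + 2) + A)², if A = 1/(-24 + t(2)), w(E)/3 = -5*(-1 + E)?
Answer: 616225/196 ≈ 3144.0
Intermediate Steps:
w(E) = 15 - 15*E (w(E) = 3*(-5*(-1 + E)) = 3*(5 - 5*E) = 15 - 15*E)
A = -1/14 (A = 1/(-24 + 10) = 1/(-14) = -1/14 ≈ -0.071429)
(Q(w(5) + 2) + A)² = ((2 + ((15 - 15*5) + 2)) - 1/14)² = ((2 + ((15 - 75) + 2)) - 1/14)² = ((2 + (-60 + 2)) - 1/14)² = ((2 - 58) - 1/14)² = (-56 - 1/14)² = (-785/14)² = 616225/196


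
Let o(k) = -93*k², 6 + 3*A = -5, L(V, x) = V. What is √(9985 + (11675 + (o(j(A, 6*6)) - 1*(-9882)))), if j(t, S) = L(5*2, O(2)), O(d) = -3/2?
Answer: √22242 ≈ 149.14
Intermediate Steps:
O(d) = -3/2 (O(d) = -3*½ = -3/2)
A = -11/3 (A = -2 + (⅓)*(-5) = -2 - 5/3 = -11/3 ≈ -3.6667)
j(t, S) = 10 (j(t, S) = 5*2 = 10)
√(9985 + (11675 + (o(j(A, 6*6)) - 1*(-9882)))) = √(9985 + (11675 + (-93*10² - 1*(-9882)))) = √(9985 + (11675 + (-93*100 + 9882))) = √(9985 + (11675 + (-9300 + 9882))) = √(9985 + (11675 + 582)) = √(9985 + 12257) = √22242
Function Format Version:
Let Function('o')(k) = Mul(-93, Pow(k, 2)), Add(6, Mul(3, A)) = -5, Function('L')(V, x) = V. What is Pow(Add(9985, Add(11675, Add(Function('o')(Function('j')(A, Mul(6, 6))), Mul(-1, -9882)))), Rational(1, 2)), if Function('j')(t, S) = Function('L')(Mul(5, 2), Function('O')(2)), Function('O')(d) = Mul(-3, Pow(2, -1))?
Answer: Pow(22242, Rational(1, 2)) ≈ 149.14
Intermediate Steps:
Function('O')(d) = Rational(-3, 2) (Function('O')(d) = Mul(-3, Rational(1, 2)) = Rational(-3, 2))
A = Rational(-11, 3) (A = Add(-2, Mul(Rational(1, 3), -5)) = Add(-2, Rational(-5, 3)) = Rational(-11, 3) ≈ -3.6667)
Function('j')(t, S) = 10 (Function('j')(t, S) = Mul(5, 2) = 10)
Pow(Add(9985, Add(11675, Add(Function('o')(Function('j')(A, Mul(6, 6))), Mul(-1, -9882)))), Rational(1, 2)) = Pow(Add(9985, Add(11675, Add(Mul(-93, Pow(10, 2)), Mul(-1, -9882)))), Rational(1, 2)) = Pow(Add(9985, Add(11675, Add(Mul(-93, 100), 9882))), Rational(1, 2)) = Pow(Add(9985, Add(11675, Add(-9300, 9882))), Rational(1, 2)) = Pow(Add(9985, Add(11675, 582)), Rational(1, 2)) = Pow(Add(9985, 12257), Rational(1, 2)) = Pow(22242, Rational(1, 2))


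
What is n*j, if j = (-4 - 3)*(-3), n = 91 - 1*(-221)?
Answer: 6552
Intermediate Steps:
n = 312 (n = 91 + 221 = 312)
j = 21 (j = -7*(-3) = 21)
n*j = 312*21 = 6552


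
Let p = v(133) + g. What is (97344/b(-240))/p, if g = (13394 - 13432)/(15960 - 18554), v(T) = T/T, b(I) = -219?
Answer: -10521264/24017 ≈ -438.08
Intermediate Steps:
v(T) = 1
g = 19/1297 (g = -38/(-2594) = -38*(-1/2594) = 19/1297 ≈ 0.014649)
p = 1316/1297 (p = 1 + 19/1297 = 1316/1297 ≈ 1.0146)
(97344/b(-240))/p = (97344/(-219))/(1316/1297) = (97344*(-1/219))*(1297/1316) = -32448/73*1297/1316 = -10521264/24017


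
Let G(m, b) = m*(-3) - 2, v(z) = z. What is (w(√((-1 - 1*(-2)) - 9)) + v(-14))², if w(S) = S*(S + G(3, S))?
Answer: -484 + 968*I*√2 ≈ -484.0 + 1369.0*I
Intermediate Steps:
G(m, b) = -2 - 3*m (G(m, b) = -3*m - 2 = -2 - 3*m)
w(S) = S*(-11 + S) (w(S) = S*(S + (-2 - 3*3)) = S*(S + (-2 - 9)) = S*(S - 11) = S*(-11 + S))
(w(√((-1 - 1*(-2)) - 9)) + v(-14))² = (√((-1 - 1*(-2)) - 9)*(-11 + √((-1 - 1*(-2)) - 9)) - 14)² = (√((-1 + 2) - 9)*(-11 + √((-1 + 2) - 9)) - 14)² = (√(1 - 9)*(-11 + √(1 - 9)) - 14)² = (√(-8)*(-11 + √(-8)) - 14)² = ((2*I*√2)*(-11 + 2*I*√2) - 14)² = (2*I*√2*(-11 + 2*I*√2) - 14)² = (-14 + 2*I*√2*(-11 + 2*I*√2))²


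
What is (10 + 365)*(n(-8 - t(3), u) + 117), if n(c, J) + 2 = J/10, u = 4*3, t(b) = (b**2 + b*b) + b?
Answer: 43575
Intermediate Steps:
t(b) = b + 2*b**2 (t(b) = (b**2 + b**2) + b = 2*b**2 + b = b + 2*b**2)
u = 12
n(c, J) = -2 + J/10
(10 + 365)*(n(-8 - t(3), u) + 117) = (10 + 365)*((-2 + (1/10)*12) + 117) = 375*((-2 + 6/5) + 117) = 375*(-4/5 + 117) = 375*(581/5) = 43575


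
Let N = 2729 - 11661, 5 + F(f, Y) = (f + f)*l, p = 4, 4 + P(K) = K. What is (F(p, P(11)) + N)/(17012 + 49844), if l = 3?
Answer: -8913/66856 ≈ -0.13332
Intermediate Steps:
P(K) = -4 + K
F(f, Y) = -5 + 6*f (F(f, Y) = -5 + (f + f)*3 = -5 + (2*f)*3 = -5 + 6*f)
N = -8932
(F(p, P(11)) + N)/(17012 + 49844) = ((-5 + 6*4) - 8932)/(17012 + 49844) = ((-5 + 24) - 8932)/66856 = (19 - 8932)*(1/66856) = -8913*1/66856 = -8913/66856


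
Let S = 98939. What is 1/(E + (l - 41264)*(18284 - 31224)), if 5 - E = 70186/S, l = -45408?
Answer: 98939/110963619068029 ≈ 8.9163e-10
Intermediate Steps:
E = 424509/98939 (E = 5 - 70186/98939 = 424509/98939 ≈ 4.2906)
1/(E + (l - 41264)*(18284 - 31224)) = 1/(424509/98939 + (-45408 - 41264)*(18284 - 31224)) = 1/(424509/98939 - 86672*(-12940)) = 1/(424509/98939 + 1121535680) = 1/(110963619068029/98939) = 98939/110963619068029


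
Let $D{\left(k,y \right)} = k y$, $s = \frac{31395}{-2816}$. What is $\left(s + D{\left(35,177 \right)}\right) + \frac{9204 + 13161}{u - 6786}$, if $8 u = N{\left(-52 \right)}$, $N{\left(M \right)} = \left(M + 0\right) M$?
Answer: $\frac{7013794935}{1134848} \approx 6180.4$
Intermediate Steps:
$s = - \frac{31395}{2816}$ ($s = 31395 \left(- \frac{1}{2816}\right) = - \frac{31395}{2816} \approx -11.149$)
$N{\left(M \right)} = M^{2}$ ($N{\left(M \right)} = M M = M^{2}$)
$u = 338$ ($u = \frac{\left(-52\right)^{2}}{8} = \frac{1}{8} \cdot 2704 = 338$)
$\left(s + D{\left(35,177 \right)}\right) + \frac{9204 + 13161}{u - 6786} = \left(- \frac{31395}{2816} + 35 \cdot 177\right) + \frac{9204 + 13161}{338 - 6786} = \left(- \frac{31395}{2816} + 6195\right) + \frac{22365}{-6448} = \frac{17413725}{2816} + 22365 \left(- \frac{1}{6448}\right) = \frac{17413725}{2816} - \frac{22365}{6448} = \frac{7013794935}{1134848}$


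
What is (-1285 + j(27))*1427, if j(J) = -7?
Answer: -1843684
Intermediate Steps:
(-1285 + j(27))*1427 = (-1285 - 7)*1427 = -1292*1427 = -1843684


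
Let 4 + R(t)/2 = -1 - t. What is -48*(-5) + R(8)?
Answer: 214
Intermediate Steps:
R(t) = -10 - 2*t (R(t) = -8 + 2*(-1 - t) = -8 + (-2 - 2*t) = -10 - 2*t)
-48*(-5) + R(8) = -48*(-5) + (-10 - 2*8) = 240 + (-10 - 16) = 240 - 26 = 214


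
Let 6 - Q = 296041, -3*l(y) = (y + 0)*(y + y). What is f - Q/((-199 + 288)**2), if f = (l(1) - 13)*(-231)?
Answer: 25302632/7921 ≈ 3194.4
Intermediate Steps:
l(y) = -2*y**2/3 (l(y) = -(y + 0)*(y + y)/3 = -y*2*y/3 = -2*y**2/3)
Q = -296035 (Q = 6 - 1*296041 = 6 - 296041 = -296035)
f = 3157 (f = (-2/3*1**2 - 13)*(-231) = (-2/3*1 - 13)*(-231) = (-2/3 - 13)*(-231) = -41/3*(-231) = 3157)
f - Q/((-199 + 288)**2) = 3157 - (-296035)/((-199 + 288)**2) = 3157 - (-296035)/(89**2) = 3157 - (-296035)/7921 = 3157 - 1*(-296035/7921) = 3157 + 296035/7921 = 25302632/7921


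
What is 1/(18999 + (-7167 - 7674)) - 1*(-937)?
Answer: 3896047/4158 ≈ 937.00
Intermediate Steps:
1/(18999 + (-7167 - 7674)) - 1*(-937) = 1/(18999 - 14841) + 937 = 1/4158 + 937 = 3896047/4158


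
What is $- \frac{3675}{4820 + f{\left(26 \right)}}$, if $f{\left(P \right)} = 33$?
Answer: $- \frac{3675}{4853} \approx -0.75726$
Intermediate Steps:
$- \frac{3675}{4820 + f{\left(26 \right)}} = - \frac{3675}{4820 + 33} = - \frac{3675}{4853}$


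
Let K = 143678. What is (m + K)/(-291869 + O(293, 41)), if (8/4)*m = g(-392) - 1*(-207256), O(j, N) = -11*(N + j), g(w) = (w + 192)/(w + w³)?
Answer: -744844619209/890126455862 ≈ -0.83679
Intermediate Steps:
g(w) = (192 + w)/(w + w³)
O(j, N) = -11*N - 11*j
m = 312110333757/3011834 (m = ((192 - 392)/(-392 + (-392)³) - 1*(-207256))/2 = (-200/(-392 - 60236288) + 207256)/2 = (-200/(-60236680) + 207256)/2 = (-1/60236680*(-200) + 207256)/2 = (5/1505917 + 207256)/2 = (½)*(312110333757/1505917) = 312110333757/3011834 ≈ 1.0363e+5)
(m + K)/(-291869 + O(293, 41)) = (312110333757/3011834 + 143678)/(-291869 + (-11*41 - 11*293)) = 744844619209/(3011834*(-291869 + (-451 - 3223))) = 744844619209/(3011834*(-291869 - 3674)) = (744844619209/3011834)/(-295543) = (744844619209/3011834)*(-1/295543) = -744844619209/890126455862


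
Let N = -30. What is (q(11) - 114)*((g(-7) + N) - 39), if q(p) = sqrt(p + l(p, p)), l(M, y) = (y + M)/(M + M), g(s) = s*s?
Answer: 2280 - 40*sqrt(3) ≈ 2210.7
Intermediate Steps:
g(s) = s**2
l(M, y) = (M + y)/(2*M) (l(M, y) = (M + y)/((2*M)) = (M + y)*(1/(2*M)) = (M + y)/(2*M))
q(p) = sqrt(1 + p) (q(p) = sqrt(p + (p + p)/(2*p)) = sqrt(p + (2*p)/(2*p)) = sqrt(p + 1) = sqrt(1 + p))
(q(11) - 114)*((g(-7) + N) - 39) = (sqrt(1 + 11) - 114)*(((-7)**2 - 30) - 39) = (sqrt(12) - 114)*((49 - 30) - 39) = (2*sqrt(3) - 114)*(19 - 39) = (-114 + 2*sqrt(3))*(-20) = 2280 - 40*sqrt(3)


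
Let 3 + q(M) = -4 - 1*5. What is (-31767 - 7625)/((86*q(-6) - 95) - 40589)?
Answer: 9848/10429 ≈ 0.94429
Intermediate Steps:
q(M) = -12 (q(M) = -3 + (-4 - 1*5) = -3 + (-4 - 5) = -3 - 9 = -12)
(-31767 - 7625)/((86*q(-6) - 95) - 40589) = (-31767 - 7625)/((86*(-12) - 95) - 40589) = -39392/((-1032 - 95) - 40589) = -39392/(-1127 - 40589) = -39392/(-41716) = -39392*(-1/41716) = 9848/10429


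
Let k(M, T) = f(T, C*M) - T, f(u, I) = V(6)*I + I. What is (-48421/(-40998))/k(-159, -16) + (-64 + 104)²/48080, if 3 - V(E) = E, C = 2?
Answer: 563714941/16065148296 ≈ 0.035089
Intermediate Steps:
V(E) = 3 - E
f(u, I) = -2*I (f(u, I) = (3 - 1*6)*I + I = (3 - 6)*I + I = -3*I + I = -2*I)
k(M, T) = -T - 4*M (k(M, T) = -4*M - T = -T - 4*M)
(-48421/(-40998))/k(-159, -16) + (-64 + 104)²/48080 = (-48421/(-40998))/(-1*(-16) - 4*(-159)) + (-64 + 104)²/48080 = (-48421*(-1/40998))/(16 + 636) + 40²*(1/48080) = (48421/40998)/652 + 1600*(1/48080) = (48421/40998)*(1/652) + 20/601 = 48421/26730696 + 20/601 = 563714941/16065148296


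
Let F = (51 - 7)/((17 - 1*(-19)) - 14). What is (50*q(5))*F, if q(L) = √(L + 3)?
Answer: 200*√2 ≈ 282.84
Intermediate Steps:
F = 2 (F = 44/((17 + 19) - 14) = 44/(36 - 14) = 44/22 = 44*(1/22) = 2)
q(L) = √(3 + L)
(50*q(5))*F = (50*√(3 + 5))*2 = (50*√8)*2 = (50*(2*√2))*2 = (100*√2)*2 = 200*√2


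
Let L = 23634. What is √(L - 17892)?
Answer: 3*√638 ≈ 75.776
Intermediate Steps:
√(L - 17892) = √(23634 - 17892) = √5742 = 3*√638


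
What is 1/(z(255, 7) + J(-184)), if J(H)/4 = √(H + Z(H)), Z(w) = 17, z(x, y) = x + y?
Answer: 131/35658 - I*√167/17829 ≈ 0.0036738 - 0.00072482*I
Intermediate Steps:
J(H) = 4*√(17 + H) (J(H) = 4*√(H + 17) = 4*√(17 + H))
1/(z(255, 7) + J(-184)) = 1/((255 + 7) + 4*√(17 - 184)) = 1/(262 + 4*√(-167)) = 1/(262 + 4*(I*√167)) = 1/(262 + 4*I*√167)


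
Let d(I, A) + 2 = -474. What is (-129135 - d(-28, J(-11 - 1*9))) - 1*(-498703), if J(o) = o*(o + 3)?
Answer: 370044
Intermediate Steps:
J(o) = o*(3 + o)
d(I, A) = -476 (d(I, A) = -2 - 474 = -476)
(-129135 - d(-28, J(-11 - 1*9))) - 1*(-498703) = (-129135 - 1*(-476)) - 1*(-498703) = (-129135 + 476) + 498703 = -128659 + 498703 = 370044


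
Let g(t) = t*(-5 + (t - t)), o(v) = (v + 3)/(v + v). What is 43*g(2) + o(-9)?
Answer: -1289/3 ≈ -429.67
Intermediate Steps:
o(v) = (3 + v)/(2*v) (o(v) = (3 + v)/((2*v)) = (3 + v)*(1/(2*v)) = (3 + v)/(2*v))
g(t) = -5*t (g(t) = t*(-5 + 0) = t*(-5) = -5*t)
43*g(2) + o(-9) = 43*(-5*2) + (1/2)*(3 - 9)/(-9) = 43*(-10) + (1/2)*(-1/9)*(-6) = -430 + 1/3 = -1289/3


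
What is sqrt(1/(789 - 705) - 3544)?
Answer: I*sqrt(6251595)/42 ≈ 59.531*I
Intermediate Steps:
sqrt(1/(789 - 705) - 3544) = sqrt(1/84 - 3544) = sqrt(-297695/84) = I*sqrt(6251595)/42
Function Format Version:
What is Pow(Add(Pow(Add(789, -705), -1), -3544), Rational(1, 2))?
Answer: Mul(Rational(1, 42), I, Pow(6251595, Rational(1, 2))) ≈ Mul(59.531, I)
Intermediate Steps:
Pow(Add(Pow(Add(789, -705), -1), -3544), Rational(1, 2)) = Pow(Add(Pow(84, -1), -3544), Rational(1, 2)) = Pow(Add(Rational(1, 84), -3544), Rational(1, 2)) = Pow(Rational(-297695, 84), Rational(1, 2)) = Mul(Rational(1, 42), I, Pow(6251595, Rational(1, 2)))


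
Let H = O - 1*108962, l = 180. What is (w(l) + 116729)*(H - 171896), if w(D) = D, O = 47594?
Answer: -27270660976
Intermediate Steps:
H = -61368 (H = 47594 - 1*108962 = 47594 - 108962 = -61368)
(w(l) + 116729)*(H - 171896) = (180 + 116729)*(-61368 - 171896) = 116909*(-233264) = -27270660976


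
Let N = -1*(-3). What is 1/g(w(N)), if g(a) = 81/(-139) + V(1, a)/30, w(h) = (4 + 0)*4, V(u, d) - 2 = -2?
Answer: -139/81 ≈ -1.7160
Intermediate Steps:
N = 3
V(u, d) = 0 (V(u, d) = 2 - 2 = 0)
w(h) = 16 (w(h) = 4*4 = 16)
g(a) = -81/139 (g(a) = 81/(-139) + 0/30 = 81*(-1/139) + 0*(1/30) = -81/139 + 0 = -81/139)
1/g(w(N)) = 1/(-81/139) = -139/81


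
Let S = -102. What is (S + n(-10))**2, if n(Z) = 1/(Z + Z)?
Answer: 4165681/400 ≈ 10414.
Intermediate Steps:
n(Z) = 1/(2*Z)
(S + n(-10))**2 = (-102 + (1/2)/(-10))**2 = (-102 + (1/2)*(-1/10))**2 = (-102 - 1/20)**2 = (-2041/20)**2 = 4165681/400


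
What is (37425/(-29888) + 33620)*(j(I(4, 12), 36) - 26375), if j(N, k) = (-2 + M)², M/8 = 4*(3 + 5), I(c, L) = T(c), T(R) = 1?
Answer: 38323967526035/29888 ≈ 1.2823e+9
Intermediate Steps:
I(c, L) = 1
M = 256 (M = 8*(4*(3 + 5)) = 8*(4*8) = 8*32 = 256)
j(N, k) = 64516 (j(N, k) = (-2 + 256)² = 254² = 64516)
(37425/(-29888) + 33620)*(j(I(4, 12), 36) - 26375) = (37425/(-29888) + 33620)*(64516 - 26375) = (37425*(-1/29888) + 33620)*38141 = (-37425/29888 + 33620)*38141 = (1004797135/29888)*38141 = 38323967526035/29888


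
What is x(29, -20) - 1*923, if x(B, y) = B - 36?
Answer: -930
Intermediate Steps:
x(B, y) = -36 + B
x(29, -20) - 1*923 = (-36 + 29) - 1*923 = -7 - 923 = -930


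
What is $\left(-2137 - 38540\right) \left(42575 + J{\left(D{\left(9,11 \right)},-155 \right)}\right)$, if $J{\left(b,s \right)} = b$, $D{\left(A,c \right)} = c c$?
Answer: $-1736745192$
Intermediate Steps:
$D{\left(A,c \right)} = c^{2}$
$\left(-2137 - 38540\right) \left(42575 + J{\left(D{\left(9,11 \right)},-155 \right)}\right) = \left(-2137 - 38540\right) \left(42575 + 11^{2}\right) = - 40677 \left(42575 + 121\right) = \left(-40677\right) 42696 = -1736745192$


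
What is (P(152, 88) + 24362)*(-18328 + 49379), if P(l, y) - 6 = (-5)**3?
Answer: 752769393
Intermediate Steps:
P(l, y) = -119 (P(l, y) = 6 + (-5)**3 = 6 - 125 = -119)
(P(152, 88) + 24362)*(-18328 + 49379) = (-119 + 24362)*(-18328 + 49379) = 24243*31051 = 752769393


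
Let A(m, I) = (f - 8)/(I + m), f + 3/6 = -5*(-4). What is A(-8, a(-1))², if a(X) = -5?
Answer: 529/676 ≈ 0.78254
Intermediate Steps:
f = 39/2 (f = -½ - 5*(-4) = -½ + 20 = 39/2 ≈ 19.500)
A(m, I) = 23/(2*(I + m)) (A(m, I) = (39/2 - 8)/(I + m) = 23/(2*(I + m)))
A(-8, a(-1))² = (23/(2*(-5 - 8)))² = ((23/2)/(-13))² = ((23/2)*(-1/13))² = (-23/26)² = 529/676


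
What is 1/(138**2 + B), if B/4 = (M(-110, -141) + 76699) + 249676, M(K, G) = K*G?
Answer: 1/1386584 ≈ 7.2120e-7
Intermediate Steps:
M(K, G) = G*K
B = 1367540 (B = 4*((-141*(-110) + 76699) + 249676) = 4*((15510 + 76699) + 249676) = 4*(92209 + 249676) = 4*341885 = 1367540)
1/(138**2 + B) = 1/(138**2 + 1367540) = 1/(19044 + 1367540) = 1/1386584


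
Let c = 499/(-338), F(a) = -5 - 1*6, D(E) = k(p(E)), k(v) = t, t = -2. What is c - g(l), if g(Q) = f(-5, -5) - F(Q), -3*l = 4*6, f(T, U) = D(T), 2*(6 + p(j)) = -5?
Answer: -3541/338 ≈ -10.476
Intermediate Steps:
p(j) = -17/2 (p(j) = -6 + (½)*(-5) = -6 - 5/2 = -17/2)
k(v) = -2
D(E) = -2
f(T, U) = -2
l = -8 (l = -4*6/3 = -⅓*24 = -8)
F(a) = -11 (F(a) = -5 - 6 = -11)
c = -499/338 (c = 499*(-1/338) = -499/338 ≈ -1.4763)
g(Q) = 9 (g(Q) = -2 - 1*(-11) = -2 + 11 = 9)
c - g(l) = -499/338 - 1*9 = -499/338 - 9 = -3541/338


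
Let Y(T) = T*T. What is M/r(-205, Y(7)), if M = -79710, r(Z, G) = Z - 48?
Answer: 79710/253 ≈ 315.06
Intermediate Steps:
Y(T) = T²
r(Z, G) = -48 + Z
M/r(-205, Y(7)) = -79710/(-48 - 205) = -79710/(-253) = -79710*(-1/253) = 79710/253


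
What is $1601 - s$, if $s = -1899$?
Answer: $3500$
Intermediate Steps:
$1601 - s = 1601 - -1899 = 1601 + 1899 = 3500$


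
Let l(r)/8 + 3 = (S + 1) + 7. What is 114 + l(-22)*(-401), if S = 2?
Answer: -22342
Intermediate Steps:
l(r) = 56 (l(r) = -24 + 8*((2 + 1) + 7) = -24 + 8*(3 + 7) = -24 + 8*10 = -24 + 80 = 56)
114 + l(-22)*(-401) = 114 + 56*(-401) = 114 - 22456 = -22342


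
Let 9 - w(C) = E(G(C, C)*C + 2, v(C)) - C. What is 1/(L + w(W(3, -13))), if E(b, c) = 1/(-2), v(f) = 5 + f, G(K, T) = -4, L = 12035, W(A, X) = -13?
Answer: 2/24063 ≈ 8.3115e-5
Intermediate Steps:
E(b, c) = -½
w(C) = 19/2 + C (w(C) = 9 - (-½ - C) = 9 + (½ + C) = 19/2 + C)
1/(L + w(W(3, -13))) = 1/(12035 + (19/2 - 13)) = 1/(12035 - 7/2) = 1/(24063/2) = 2/24063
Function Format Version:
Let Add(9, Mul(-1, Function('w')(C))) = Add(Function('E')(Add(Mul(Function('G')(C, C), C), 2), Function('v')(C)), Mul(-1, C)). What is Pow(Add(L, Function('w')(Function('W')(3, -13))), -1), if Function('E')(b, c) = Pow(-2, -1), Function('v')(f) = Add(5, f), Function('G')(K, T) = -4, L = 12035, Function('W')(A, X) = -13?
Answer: Rational(2, 24063) ≈ 8.3115e-5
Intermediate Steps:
Function('E')(b, c) = Rational(-1, 2)
Function('w')(C) = Add(Rational(19, 2), C) (Function('w')(C) = Add(9, Mul(-1, Add(Rational(-1, 2), Mul(-1, C)))) = Add(9, Add(Rational(1, 2), C)) = Add(Rational(19, 2), C))
Pow(Add(L, Function('w')(Function('W')(3, -13))), -1) = Pow(Add(12035, Add(Rational(19, 2), -13)), -1) = Pow(Add(12035, Rational(-7, 2)), -1) = Pow(Rational(24063, 2), -1) = Rational(2, 24063)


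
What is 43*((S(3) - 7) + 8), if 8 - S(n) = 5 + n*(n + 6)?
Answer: -989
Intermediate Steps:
S(n) = 3 - n*(6 + n) (S(n) = 8 - (5 + n*(n + 6)) = 8 - (5 + n*(6 + n)) = 8 + (-5 - n*(6 + n)) = 3 - n*(6 + n))
43*((S(3) - 7) + 8) = 43*(((3 - 1*3**2 - 6*3) - 7) + 8) = 43*(((3 - 1*9 - 18) - 7) + 8) = 43*(((3 - 9 - 18) - 7) + 8) = 43*((-24 - 7) + 8) = 43*(-31 + 8) = 43*(-23) = -989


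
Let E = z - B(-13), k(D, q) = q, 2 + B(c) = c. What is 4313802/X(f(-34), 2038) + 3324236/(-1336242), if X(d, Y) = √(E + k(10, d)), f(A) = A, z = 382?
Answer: -1662118/668121 + 1437934*√3/11 ≈ 2.2641e+5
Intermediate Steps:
B(c) = -2 + c
E = 397 (E = 382 - (-2 - 13) = 382 - 1*(-15) = 382 + 15 = 397)
X(d, Y) = √(397 + d)
4313802/X(f(-34), 2038) + 3324236/(-1336242) = 4313802/(√(397 - 34)) + 3324236/(-1336242) = 4313802/(√363) + 3324236*(-1/1336242) = 4313802/((11*√3)) - 1662118/668121 = 4313802*(√3/33) - 1662118/668121 = 1437934*√3/11 - 1662118/668121 = -1662118/668121 + 1437934*√3/11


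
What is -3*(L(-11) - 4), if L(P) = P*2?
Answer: 78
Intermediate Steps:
L(P) = 2*P
-3*(L(-11) - 4) = -3*(2*(-11) - 4) = -3*(-22 - 4) = -3*(-26) = 78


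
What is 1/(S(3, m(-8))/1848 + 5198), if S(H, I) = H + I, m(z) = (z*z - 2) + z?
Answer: 616/3201987 ≈ 0.00019238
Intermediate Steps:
m(z) = -2 + z + z**2 (m(z) = (z**2 - 2) + z = (-2 + z**2) + z = -2 + z + z**2)
1/(S(3, m(-8))/1848 + 5198) = 1/((3 + (-2 - 8 + (-8)**2))/1848 + 5198) = 1/((3 + (-2 - 8 + 64))*(1/1848) + 5198) = 1/((3 + 54)*(1/1848) + 5198) = 1/(57*(1/1848) + 5198) = 1/(19/616 + 5198) = 1/(3201987/616) = 616/3201987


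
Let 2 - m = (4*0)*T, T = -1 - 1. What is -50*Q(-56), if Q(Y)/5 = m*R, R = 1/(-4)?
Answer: 125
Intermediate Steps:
T = -2
R = -1/4 ≈ -0.25000
m = 2 (m = 2 - 4*0*(-2) = 2 - 0*(-2) = 2 - 1*0 = 2 + 0 = 2)
Q(Y) = -5/2 (Q(Y) = 5*(2*(-1/4)) = 5*(-1/2) = -5/2)
-50*Q(-56) = -50*(-5/2) = 125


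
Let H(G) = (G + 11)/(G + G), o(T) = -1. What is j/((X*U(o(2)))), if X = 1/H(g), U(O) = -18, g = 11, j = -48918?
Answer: 8153/3 ≈ 2717.7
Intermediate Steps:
H(G) = (11 + G)/(2*G) (H(G) = (11 + G)/((2*G)) = (11 + G)*(1/(2*G)) = (11 + G)/(2*G))
X = 1 (X = 1/((½)*(11 + 11)/11) = 1/((½)*(1/11)*22) = 1/1 = 1)
j/((X*U(o(2)))) = -48918/(1*(-18)) = -48918/(-18) = -48918*(-1/18) = 8153/3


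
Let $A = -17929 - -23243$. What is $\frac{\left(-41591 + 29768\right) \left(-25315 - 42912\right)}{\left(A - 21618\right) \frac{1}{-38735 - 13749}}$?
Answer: $\frac{10584026059341}{4076} \approx 2.5967 \cdot 10^{9}$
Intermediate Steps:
$A = 5314$ ($A = -17929 + 23243 = 5314$)
$\frac{\left(-41591 + 29768\right) \left(-25315 - 42912\right)}{\left(A - 21618\right) \frac{1}{-38735 - 13749}} = \frac{\left(-41591 + 29768\right) \left(-25315 - 42912\right)}{\left(5314 - 21618\right) \frac{1}{-38735 - 13749}} = \frac{\left(-11823\right) \left(-68227\right)}{\left(-16304\right) \frac{1}{-52484}} = \frac{806647821}{\left(-16304\right) \left(- \frac{1}{52484}\right)} = \frac{806647821}{\frac{4076}{13121}} = 806647821 \cdot \frac{13121}{4076} = \frac{10584026059341}{4076}$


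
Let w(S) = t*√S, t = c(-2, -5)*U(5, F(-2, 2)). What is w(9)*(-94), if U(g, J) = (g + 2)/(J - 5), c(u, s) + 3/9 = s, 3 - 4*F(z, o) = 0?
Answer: -42112/17 ≈ -2477.2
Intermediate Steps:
F(z, o) = ¾ (F(z, o) = ¾ - ¼*0 = ¾ + 0 = ¾)
c(u, s) = -⅓ + s
U(g, J) = (2 + g)/(-5 + J)
t = 448/51 (t = (-⅓ - 5)*((2 + 5)/(-5 + ¾)) = -16*7/(3*(-17/4)) = -(-64)*7/51 = -16/3*(-28/17) = 448/51 ≈ 8.7843)
w(S) = 448*√S/51
w(9)*(-94) = (448*√9/51)*(-94) = ((448/51)*3)*(-94) = (448/17)*(-94) = -42112/17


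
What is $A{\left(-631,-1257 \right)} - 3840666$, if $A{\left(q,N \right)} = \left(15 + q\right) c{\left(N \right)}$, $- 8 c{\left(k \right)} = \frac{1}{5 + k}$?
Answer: $- \frac{4808513909}{1252} \approx -3.8407 \cdot 10^{6}$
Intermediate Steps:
$c{\left(k \right)} = - \frac{1}{8 \left(5 + k\right)}$
$A{\left(q,N \right)} = - \frac{15 + q}{40 + 8 N}$ ($A{\left(q,N \right)} = \left(15 + q\right) \left(- \frac{1}{40 + 8 N}\right) = - \frac{15 + q}{40 + 8 N}$)
$A{\left(-631,-1257 \right)} - 3840666 = \frac{-15 - -631}{8 \left(5 - 1257\right)} - 3840666 = \frac{-15 + 631}{8 \left(-1252\right)} - 3840666 = \frac{1}{8} \left(- \frac{1}{1252}\right) 616 - 3840666 = - \frac{77}{1252} - 3840666 = - \frac{4808513909}{1252}$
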